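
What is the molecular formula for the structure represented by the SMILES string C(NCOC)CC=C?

Heavy atoms from the SMILES: 6 C, 1 N, 1 O.
Implicit hydrogens by atom environment:
  4 × C: 2 H each → 8
  1 × C: 3 H
  1 × C: 1 H
  1 × N: 1 H
  1 × O: no H
  Total hydrogens = 13.
Molecular formula: C6H13NO

C6H13NO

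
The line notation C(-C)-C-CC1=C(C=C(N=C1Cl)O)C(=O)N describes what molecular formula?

Heavy atoms from the SMILES: 10 C, 1 Cl, 2 N, 2 O.
Implicit hydrogens by atom environment:
  4 × C (aromatic): no H
  3 × C: 2 H each → 6
  1 × C: 3 H
  1 × C (aromatic): 1 H
  1 × C: no H
  1 × Cl: no H
  1 × N: 2 H
  1 × N (aromatic): no H
  1 × O: 1 H
  1 × O: no H
  Total hydrogens = 13.
Molecular formula: C10H13ClN2O2

C10H13ClN2O2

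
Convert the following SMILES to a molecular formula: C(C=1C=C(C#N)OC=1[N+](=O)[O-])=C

C7H4N2O3

Heavy atoms from the SMILES: 7 C, 2 N, 3 O.
Implicit hydrogens by atom environment:
  3 × C (aromatic): no H
  1 × C: 2 H
  1 × C (aromatic): 1 H
  1 × C: 1 H
  1 × C: no H
  1 × N (charge +1): no H
  1 × N: no H
  1 × O (aromatic): no H
  1 × O: no H
  1 × O (charge -1): no H
  Total hydrogens = 4.
Molecular formula: C7H4N2O3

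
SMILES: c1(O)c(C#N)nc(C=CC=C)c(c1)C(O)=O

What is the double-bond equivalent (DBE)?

9

Molecular formula from the SMILES: C11H8N2O3.
DoU = (2C + 2 + N − H − X)/2 = (2·11 + 2 + 2 − 8 − 0)/2 = 18/2 = 9.
(Structurally: 1 ring(s) + 8 π bond(s) = 9.)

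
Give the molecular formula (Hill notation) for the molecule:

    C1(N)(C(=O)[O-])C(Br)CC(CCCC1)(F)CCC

C12H20BrFNO2-

Heavy atoms from the SMILES: 1 Br, 12 C, 1 F, 1 N, 2 O.
Implicit hydrogens by atom environment:
  7 × C: 2 H each → 14
  3 × C: no H
  1 × Br: no H
  1 × C: 3 H
  1 × C: 1 H
  1 × F: no H
  1 × N: 2 H
  1 × O: no H
  1 × O (charge -1): no H
  Total hydrogens = 20.
Net charge -1.
Molecular formula: C12H20BrFNO2-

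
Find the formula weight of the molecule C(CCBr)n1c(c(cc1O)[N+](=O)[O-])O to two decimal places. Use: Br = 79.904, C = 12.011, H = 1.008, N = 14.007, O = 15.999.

Molecular formula: C7H9BrN2O4.
M = 1×79.904 + 7×12.011 + 9×1.008 + 2×14.007 + 4×15.999 = 265.06 g/mol.

265.06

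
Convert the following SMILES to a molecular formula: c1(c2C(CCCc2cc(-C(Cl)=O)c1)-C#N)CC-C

C15H16ClNO

Heavy atoms from the SMILES: 15 C, 1 Cl, 1 N, 1 O.
Implicit hydrogens by atom environment:
  5 × C: 2 H each → 10
  4 × C (aromatic): no H
  2 × C (aromatic): 1 H each → 2
  2 × C: no H
  1 × C: 3 H
  1 × C: 1 H
  1 × Cl: no H
  1 × N: no H
  1 × O: no H
  Total hydrogens = 16.
Molecular formula: C15H16ClNO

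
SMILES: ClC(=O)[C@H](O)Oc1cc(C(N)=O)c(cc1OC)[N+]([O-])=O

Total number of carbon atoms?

10

The symbol for carbon appears 10 times in the SMILES. Lowercase c denotes aromatic carbon and counts toward C.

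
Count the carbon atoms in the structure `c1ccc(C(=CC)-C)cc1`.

The symbol for carbon appears 10 times in the SMILES. Lowercase c denotes aromatic carbon and counts toward C.

10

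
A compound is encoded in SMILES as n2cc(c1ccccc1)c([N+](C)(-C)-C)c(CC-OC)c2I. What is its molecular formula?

Heavy atoms from the SMILES: 17 C, 1 I, 2 N, 1 O.
Implicit hydrogens by atom environment:
  6 × C (aromatic): 1 H each → 6
  5 × C (aromatic): no H
  4 × C: 3 H each → 12
  2 × C: 2 H each → 4
  1 × I: no H
  1 × N (aromatic): no H
  1 × N (charge +1): no H
  1 × O: no H
  Total hydrogens = 22.
Net charge +1.
Molecular formula: C17H22IN2O+

C17H22IN2O+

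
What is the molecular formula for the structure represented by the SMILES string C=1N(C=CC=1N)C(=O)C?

C6H8N2O

Heavy atoms from the SMILES: 6 C, 2 N, 1 O.
Implicit hydrogens by atom environment:
  3 × C (aromatic): 1 H each → 3
  1 × C: 3 H
  1 × C (aromatic): no H
  1 × C: no H
  1 × N: 2 H
  1 × N (aromatic): no H
  1 × O: no H
  Total hydrogens = 8.
Molecular formula: C6H8N2O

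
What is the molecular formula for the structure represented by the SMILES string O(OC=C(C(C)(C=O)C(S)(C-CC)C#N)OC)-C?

Heavy atoms from the SMILES: 12 C, 1 N, 4 O, 1 S.
Implicit hydrogens by atom environment:
  4 × C: 3 H each → 12
  4 × C: no H
  4 × O: no H
  2 × C: 2 H each → 4
  2 × C: 1 H each → 2
  1 × N: no H
  1 × S: 1 H
  Total hydrogens = 19.
Molecular formula: C12H19NO4S

C12H19NO4S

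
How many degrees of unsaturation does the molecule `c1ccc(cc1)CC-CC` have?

4

Molecular formula from the SMILES: C10H14.
DoU = (2C + 2 + N − H − X)/2 = (2·10 + 2 + 0 − 14 − 0)/2 = 8/2 = 4.
(Structurally: 1 ring(s) + 3 π bond(s) = 4.)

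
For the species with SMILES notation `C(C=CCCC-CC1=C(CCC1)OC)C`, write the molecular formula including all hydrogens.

Heavy atoms from the SMILES: 14 C, 1 O.
Implicit hydrogens by atom environment:
  8 × C: 2 H each → 16
  2 × C: 3 H each → 6
  2 × C: 1 H each → 2
  2 × C: no H
  1 × O: no H
  Total hydrogens = 24.
Molecular formula: C14H24O

C14H24O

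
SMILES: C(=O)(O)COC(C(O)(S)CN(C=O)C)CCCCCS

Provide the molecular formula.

C12H23NO5S2

Heavy atoms from the SMILES: 12 C, 1 N, 5 O, 2 S.
Implicit hydrogens by atom environment:
  7 × C: 2 H each → 14
  3 × O: no H
  2 × C: 1 H each → 2
  2 × C: no H
  2 × O: 1 H each → 2
  2 × S: 1 H each → 2
  1 × C: 3 H
  1 × N: no H
  Total hydrogens = 23.
Molecular formula: C12H23NO5S2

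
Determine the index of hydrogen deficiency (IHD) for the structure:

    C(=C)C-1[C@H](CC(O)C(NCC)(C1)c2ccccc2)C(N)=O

Molecular formula from the SMILES: C17H24N2O2.
DoU = (2C + 2 + N − H − X)/2 = (2·17 + 2 + 2 − 24 − 0)/2 = 14/2 = 7.
(Structurally: 2 ring(s) + 5 π bond(s) = 7.)

7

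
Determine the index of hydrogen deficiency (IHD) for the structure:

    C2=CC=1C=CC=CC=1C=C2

Molecular formula from the SMILES: C10H8.
DoU = (2C + 2 + N − H − X)/2 = (2·10 + 2 + 0 − 8 − 0)/2 = 14/2 = 7.
(Structurally: 2 ring(s) + 5 π bond(s) = 7.)

7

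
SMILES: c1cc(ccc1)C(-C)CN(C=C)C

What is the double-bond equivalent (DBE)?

Molecular formula from the SMILES: C12H17N.
DoU = (2C + 2 + N − H − X)/2 = (2·12 + 2 + 1 − 17 − 0)/2 = 10/2 = 5.
(Structurally: 1 ring(s) + 4 π bond(s) = 5.)

5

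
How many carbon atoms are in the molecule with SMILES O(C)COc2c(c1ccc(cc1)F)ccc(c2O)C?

15

The symbol for carbon appears 15 times in the SMILES. Lowercase c denotes aromatic carbon and counts toward C.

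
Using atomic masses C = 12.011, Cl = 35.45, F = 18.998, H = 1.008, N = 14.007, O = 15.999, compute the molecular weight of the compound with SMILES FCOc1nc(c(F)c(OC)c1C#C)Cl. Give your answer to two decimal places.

Molecular formula: C9H6ClF2NO2.
M = 9×12.011 + 1×35.45 + 2×18.998 + 6×1.008 + 1×14.007 + 2×15.999 = 233.60 g/mol.

233.60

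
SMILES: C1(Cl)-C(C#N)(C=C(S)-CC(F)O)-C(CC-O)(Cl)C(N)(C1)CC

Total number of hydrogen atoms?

21

Hydrogens are implicit in SMILES; fill each atom to its normal valence:
  5 × C: 2 H each → 10
  5 × C: no H
  3 × C: 1 H each → 3
  2 × Cl: no H
  2 × O: 1 H each → 2
  1 × C: 3 H
  1 × F: no H
  1 × N: 2 H
  1 × N: no H
  1 × S: 1 H
  Total hydrogens = 21.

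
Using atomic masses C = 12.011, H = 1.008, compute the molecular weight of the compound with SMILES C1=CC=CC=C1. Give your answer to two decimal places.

78.11

Molecular formula: C6H6.
M = 6×12.011 + 6×1.008 = 78.11 g/mol.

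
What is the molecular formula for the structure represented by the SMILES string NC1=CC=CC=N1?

Heavy atoms from the SMILES: 5 C, 2 N.
Implicit hydrogens by atom environment:
  4 × C (aromatic): 1 H each → 4
  1 × C (aromatic): no H
  1 × N: 2 H
  1 × N (aromatic): no H
  Total hydrogens = 6.
Molecular formula: C5H6N2

C5H6N2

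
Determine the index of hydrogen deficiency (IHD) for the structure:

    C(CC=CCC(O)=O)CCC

2

Molecular formula from the SMILES: C9H16O2.
DoU = (2C + 2 + N − H − X)/2 = (2·9 + 2 + 0 − 16 − 0)/2 = 4/2 = 2.
(Structurally: 0 ring(s) + 2 π bond(s) = 2.)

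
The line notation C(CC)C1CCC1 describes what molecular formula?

C7H14

Heavy atoms from the SMILES: 7 C.
Implicit hydrogens by atom environment:
  5 × C: 2 H each → 10
  1 × C: 3 H
  1 × C: 1 H
  Total hydrogens = 14.
Molecular formula: C7H14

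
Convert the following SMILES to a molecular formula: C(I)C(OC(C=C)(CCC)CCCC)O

C12H23IO2

Heavy atoms from the SMILES: 12 C, 1 I, 2 O.
Implicit hydrogens by atom environment:
  7 × C: 2 H each → 14
  2 × C: 3 H each → 6
  2 × C: 1 H each → 2
  1 × C: no H
  1 × I: no H
  1 × O: 1 H
  1 × O: no H
  Total hydrogens = 23.
Molecular formula: C12H23IO2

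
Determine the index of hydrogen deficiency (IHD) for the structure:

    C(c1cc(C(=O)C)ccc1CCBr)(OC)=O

Molecular formula from the SMILES: C12H13BrO3.
DoU = (2C + 2 + N − H − X)/2 = (2·12 + 2 + 0 − 13 − 1)/2 = 12/2 = 6.
(Structurally: 1 ring(s) + 5 π bond(s) = 6.)

6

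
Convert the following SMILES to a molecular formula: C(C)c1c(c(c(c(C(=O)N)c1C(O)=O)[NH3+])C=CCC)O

C14H19N2O4+

Heavy atoms from the SMILES: 14 C, 2 N, 4 O.
Implicit hydrogens by atom environment:
  6 × C (aromatic): no H
  2 × C: 3 H each → 6
  2 × C: 2 H each → 4
  2 × C: 1 H each → 2
  2 × C: no H
  2 × O: 1 H each → 2
  2 × O: no H
  1 × N (charge +1): 3 H
  1 × N: 2 H
  Total hydrogens = 19.
Net charge +1.
Molecular formula: C14H19N2O4+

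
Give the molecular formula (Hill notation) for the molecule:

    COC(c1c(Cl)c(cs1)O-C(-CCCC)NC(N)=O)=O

C12H17ClN2O4S

Heavy atoms from the SMILES: 12 C, 1 Cl, 2 N, 4 O, 1 S.
Implicit hydrogens by atom environment:
  4 × O: no H
  3 × C: 2 H each → 6
  3 × C (aromatic): no H
  2 × C: 3 H each → 6
  2 × C: no H
  1 × C (aromatic): 1 H
  1 × C: 1 H
  1 × Cl: no H
  1 × N: 2 H
  1 × N: 1 H
  1 × S (aromatic): no H
  Total hydrogens = 17.
Molecular formula: C12H17ClN2O4S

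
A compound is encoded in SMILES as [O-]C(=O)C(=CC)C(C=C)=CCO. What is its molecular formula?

Heavy atoms from the SMILES: 9 C, 3 O.
Implicit hydrogens by atom environment:
  3 × C: 1 H each → 3
  3 × C: no H
  2 × C: 2 H each → 4
  1 × C: 3 H
  1 × O: 1 H
  1 × O: no H
  1 × O (charge -1): no H
  Total hydrogens = 11.
Net charge -1.
Molecular formula: C9H11O3-

C9H11O3-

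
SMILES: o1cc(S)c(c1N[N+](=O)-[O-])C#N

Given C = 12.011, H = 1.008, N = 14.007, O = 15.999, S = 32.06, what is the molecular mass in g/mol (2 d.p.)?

Molecular formula: C5H3N3O3S.
M = 5×12.011 + 3×1.008 + 3×14.007 + 3×15.999 + 1×32.06 = 185.16 g/mol.

185.16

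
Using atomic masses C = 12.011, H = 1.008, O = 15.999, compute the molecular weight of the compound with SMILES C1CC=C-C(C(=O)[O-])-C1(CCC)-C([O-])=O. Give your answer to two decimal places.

210.23

Molecular formula: [C11H14O4]2-.
M = 11×12.011 + 14×1.008 + 4×15.999 = 210.23 g/mol.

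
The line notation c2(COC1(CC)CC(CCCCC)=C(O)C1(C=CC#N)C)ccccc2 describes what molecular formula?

C23H31NO2

Heavy atoms from the SMILES: 23 C, 1 N, 2 O.
Implicit hydrogens by atom environment:
  7 × C: 2 H each → 14
  5 × C (aromatic): 1 H each → 5
  5 × C: no H
  3 × C: 3 H each → 9
  2 × C: 1 H each → 2
  1 × C (aromatic): no H
  1 × N: no H
  1 × O: 1 H
  1 × O: no H
  Total hydrogens = 31.
Molecular formula: C23H31NO2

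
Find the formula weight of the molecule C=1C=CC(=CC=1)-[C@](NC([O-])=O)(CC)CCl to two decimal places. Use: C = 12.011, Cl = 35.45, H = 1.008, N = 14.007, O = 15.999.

226.68

Molecular formula: C11H13ClNO2-.
M = 11×12.011 + 1×35.45 + 13×1.008 + 1×14.007 + 2×15.999 = 226.68 g/mol.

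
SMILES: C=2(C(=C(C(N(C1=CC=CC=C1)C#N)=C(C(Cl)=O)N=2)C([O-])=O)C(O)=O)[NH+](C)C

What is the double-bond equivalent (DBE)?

13

Molecular formula from the SMILES: C17H13ClN4O5.
DoU = (2C + 2 + N − H − X)/2 = (2·17 + 2 + 4 − 13 − 1)/2 = 26/2 = 13.
(Structurally: 2 ring(s) + 11 π bond(s) = 13.)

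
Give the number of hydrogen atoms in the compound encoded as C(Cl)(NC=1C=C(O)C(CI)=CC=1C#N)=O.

6

Hydrogens are implicit in SMILES; fill each atom to its normal valence:
  4 × C (aromatic): no H
  2 × C (aromatic): 1 H each → 2
  2 × C: no H
  1 × C: 2 H
  1 × Cl: no H
  1 × I: no H
  1 × N: 1 H
  1 × N: no H
  1 × O: 1 H
  1 × O: no H
  Total hydrogens = 6.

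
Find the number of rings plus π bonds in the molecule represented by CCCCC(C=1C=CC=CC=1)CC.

4

Molecular formula from the SMILES: C13H20.
DoU = (2C + 2 + N − H − X)/2 = (2·13 + 2 + 0 − 20 − 0)/2 = 8/2 = 4.
(Structurally: 1 ring(s) + 3 π bond(s) = 4.)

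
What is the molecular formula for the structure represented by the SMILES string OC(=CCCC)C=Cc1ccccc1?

C13H16O

Heavy atoms from the SMILES: 13 C, 1 O.
Implicit hydrogens by atom environment:
  5 × C (aromatic): 1 H each → 5
  3 × C: 1 H each → 3
  2 × C: 2 H each → 4
  1 × C: 3 H
  1 × C: no H
  1 × C (aromatic): no H
  1 × O: 1 H
  Total hydrogens = 16.
Molecular formula: C13H16O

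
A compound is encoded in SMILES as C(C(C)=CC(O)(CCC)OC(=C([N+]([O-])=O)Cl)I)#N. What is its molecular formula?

Heavy atoms from the SMILES: 10 C, 1 Cl, 1 I, 2 N, 4 O.
Implicit hydrogens by atom environment:
  5 × C: no H
  2 × C: 3 H each → 6
  2 × C: 2 H each → 4
  2 × O: no H
  1 × C: 1 H
  1 × Cl: no H
  1 × I: no H
  1 × N (charge +1): no H
  1 × N: no H
  1 × O: 1 H
  1 × O (charge -1): no H
  Total hydrogens = 12.
Molecular formula: C10H12ClIN2O4

C10H12ClIN2O4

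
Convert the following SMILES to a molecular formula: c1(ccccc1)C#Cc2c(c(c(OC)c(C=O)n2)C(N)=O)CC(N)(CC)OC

Heavy atoms from the SMILES: 21 C, 3 N, 4 O.
Implicit hydrogens by atom environment:
  6 × C (aromatic): no H
  5 × C (aromatic): 1 H each → 5
  4 × C: no H
  4 × O: no H
  3 × C: 3 H each → 9
  2 × C: 2 H each → 4
  2 × N: 2 H each → 4
  1 × C: 1 H
  1 × N (aromatic): no H
  Total hydrogens = 23.
Molecular formula: C21H23N3O4

C21H23N3O4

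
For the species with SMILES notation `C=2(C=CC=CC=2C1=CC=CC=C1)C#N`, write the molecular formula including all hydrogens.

Heavy atoms from the SMILES: 13 C, 1 N.
Implicit hydrogens by atom environment:
  9 × C (aromatic): 1 H each → 9
  3 × C (aromatic): no H
  1 × C: no H
  1 × N: no H
  Total hydrogens = 9.
Molecular formula: C13H9N

C13H9N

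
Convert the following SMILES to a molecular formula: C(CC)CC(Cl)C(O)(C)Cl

C7H14Cl2O

Heavy atoms from the SMILES: 7 C, 2 Cl, 1 O.
Implicit hydrogens by atom environment:
  3 × C: 2 H each → 6
  2 × C: 3 H each → 6
  2 × Cl: no H
  1 × C: 1 H
  1 × C: no H
  1 × O: 1 H
  Total hydrogens = 14.
Molecular formula: C7H14Cl2O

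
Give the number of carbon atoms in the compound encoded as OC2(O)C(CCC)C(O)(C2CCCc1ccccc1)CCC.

The symbol for carbon appears 19 times in the SMILES. Lowercase c denotes aromatic carbon and counts toward C.

19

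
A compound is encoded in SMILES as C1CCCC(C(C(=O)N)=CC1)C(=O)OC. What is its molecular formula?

C11H17NO3

Heavy atoms from the SMILES: 11 C, 1 N, 3 O.
Implicit hydrogens by atom environment:
  5 × C: 2 H each → 10
  3 × C: no H
  3 × O: no H
  2 × C: 1 H each → 2
  1 × C: 3 H
  1 × N: 2 H
  Total hydrogens = 17.
Molecular formula: C11H17NO3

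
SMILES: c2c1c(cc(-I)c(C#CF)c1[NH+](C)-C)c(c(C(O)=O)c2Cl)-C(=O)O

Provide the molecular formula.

C16H11ClFINO4+

Heavy atoms from the SMILES: 16 C, 1 Cl, 1 F, 1 I, 1 N, 4 O.
Implicit hydrogens by atom environment:
  8 × C (aromatic): no H
  4 × C: no H
  2 × C: 3 H each → 6
  2 × C (aromatic): 1 H each → 2
  2 × O: 1 H each → 2
  2 × O: no H
  1 × Cl: no H
  1 × F: no H
  1 × I: no H
  1 × N (charge +1): 1 H
  Total hydrogens = 11.
Net charge +1.
Molecular formula: C16H11ClFINO4+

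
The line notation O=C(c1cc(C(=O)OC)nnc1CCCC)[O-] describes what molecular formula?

Heavy atoms from the SMILES: 11 C, 2 N, 4 O.
Implicit hydrogens by atom environment:
  3 × C: 2 H each → 6
  3 × C (aromatic): no H
  3 × O: no H
  2 × C: 3 H each → 6
  2 × C: no H
  2 × N (aromatic): no H
  1 × C (aromatic): 1 H
  1 × O (charge -1): no H
  Total hydrogens = 13.
Net charge -1.
Molecular formula: C11H13N2O4-

C11H13N2O4-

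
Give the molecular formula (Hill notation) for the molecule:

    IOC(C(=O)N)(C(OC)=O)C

Heavy atoms from the SMILES: 5 C, 1 I, 1 N, 4 O.
Implicit hydrogens by atom environment:
  4 × O: no H
  3 × C: no H
  2 × C: 3 H each → 6
  1 × I: no H
  1 × N: 2 H
  Total hydrogens = 8.
Molecular formula: C5H8INO4

C5H8INO4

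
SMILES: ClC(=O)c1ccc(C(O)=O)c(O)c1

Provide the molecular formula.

Heavy atoms from the SMILES: 8 C, 1 Cl, 4 O.
Implicit hydrogens by atom environment:
  3 × C (aromatic): 1 H each → 3
  3 × C (aromatic): no H
  2 × C: no H
  2 × O: 1 H each → 2
  2 × O: no H
  1 × Cl: no H
  Total hydrogens = 5.
Molecular formula: C8H5ClO4

C8H5ClO4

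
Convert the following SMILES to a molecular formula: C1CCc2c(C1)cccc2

Heavy atoms from the SMILES: 10 C.
Implicit hydrogens by atom environment:
  4 × C: 2 H each → 8
  4 × C (aromatic): 1 H each → 4
  2 × C (aromatic): no H
  Total hydrogens = 12.
Molecular formula: C10H12

C10H12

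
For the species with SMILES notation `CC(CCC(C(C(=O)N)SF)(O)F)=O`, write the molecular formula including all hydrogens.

C7H11F2NO3S

Heavy atoms from the SMILES: 7 C, 2 F, 1 N, 3 O, 1 S.
Implicit hydrogens by atom environment:
  3 × C: no H
  2 × C: 2 H each → 4
  2 × F: no H
  2 × O: no H
  1 × C: 3 H
  1 × C: 1 H
  1 × N: 2 H
  1 × O: 1 H
  1 × S: no H
  Total hydrogens = 11.
Molecular formula: C7H11F2NO3S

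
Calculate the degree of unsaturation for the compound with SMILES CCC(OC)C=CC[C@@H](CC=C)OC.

2

Molecular formula from the SMILES: C12H22O2.
DoU = (2C + 2 + N − H − X)/2 = (2·12 + 2 + 0 − 22 − 0)/2 = 4/2 = 2.
(Structurally: 0 ring(s) + 2 π bond(s) = 2.)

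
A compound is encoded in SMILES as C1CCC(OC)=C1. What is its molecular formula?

Heavy atoms from the SMILES: 6 C, 1 O.
Implicit hydrogens by atom environment:
  3 × C: 2 H each → 6
  1 × C: 3 H
  1 × C: 1 H
  1 × C: no H
  1 × O: no H
  Total hydrogens = 10.
Molecular formula: C6H10O

C6H10O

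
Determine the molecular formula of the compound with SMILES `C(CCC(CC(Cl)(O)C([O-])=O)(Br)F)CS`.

C8H12BrClFO3S-

Heavy atoms from the SMILES: 1 Br, 8 C, 1 Cl, 1 F, 3 O, 1 S.
Implicit hydrogens by atom environment:
  5 × C: 2 H each → 10
  3 × C: no H
  1 × Br: no H
  1 × Cl: no H
  1 × F: no H
  1 × O: 1 H
  1 × O: no H
  1 × O (charge -1): no H
  1 × S: 1 H
  Total hydrogens = 12.
Net charge -1.
Molecular formula: C8H12BrClFO3S-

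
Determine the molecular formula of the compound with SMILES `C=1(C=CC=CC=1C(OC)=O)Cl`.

C8H7ClO2

Heavy atoms from the SMILES: 8 C, 1 Cl, 2 O.
Implicit hydrogens by atom environment:
  4 × C (aromatic): 1 H each → 4
  2 × C (aromatic): no H
  2 × O: no H
  1 × C: 3 H
  1 × C: no H
  1 × Cl: no H
  Total hydrogens = 7.
Molecular formula: C8H7ClO2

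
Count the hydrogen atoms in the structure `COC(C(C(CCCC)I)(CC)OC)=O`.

Hydrogens are implicit in SMILES; fill each atom to its normal valence:
  4 × C: 3 H each → 12
  4 × C: 2 H each → 8
  3 × O: no H
  2 × C: no H
  1 × C: 1 H
  1 × I: no H
  Total hydrogens = 21.

21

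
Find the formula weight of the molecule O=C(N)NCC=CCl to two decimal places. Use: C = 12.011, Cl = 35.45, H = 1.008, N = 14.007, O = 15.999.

Molecular formula: C4H7ClN2O.
M = 4×12.011 + 1×35.45 + 7×1.008 + 2×14.007 + 1×15.999 = 134.56 g/mol.

134.56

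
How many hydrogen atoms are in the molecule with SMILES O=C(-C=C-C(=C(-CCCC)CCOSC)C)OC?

24

Hydrogens are implicit in SMILES; fill each atom to its normal valence:
  5 × C: 2 H each → 10
  4 × C: 3 H each → 12
  3 × C: no H
  3 × O: no H
  2 × C: 1 H each → 2
  1 × S: no H
  Total hydrogens = 24.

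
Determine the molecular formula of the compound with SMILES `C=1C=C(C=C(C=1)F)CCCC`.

Heavy atoms from the SMILES: 10 C, 1 F.
Implicit hydrogens by atom environment:
  4 × C (aromatic): 1 H each → 4
  3 × C: 2 H each → 6
  2 × C (aromatic): no H
  1 × C: 3 H
  1 × F: no H
  Total hydrogens = 13.
Molecular formula: C10H13F

C10H13F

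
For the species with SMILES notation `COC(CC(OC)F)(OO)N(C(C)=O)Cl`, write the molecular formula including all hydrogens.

Heavy atoms from the SMILES: 7 C, 1 Cl, 1 F, 1 N, 5 O.
Implicit hydrogens by atom environment:
  4 × O: no H
  3 × C: 3 H each → 9
  2 × C: no H
  1 × C: 2 H
  1 × C: 1 H
  1 × Cl: no H
  1 × F: no H
  1 × N: no H
  1 × O: 1 H
  Total hydrogens = 13.
Molecular formula: C7H13ClFNO5

C7H13ClFNO5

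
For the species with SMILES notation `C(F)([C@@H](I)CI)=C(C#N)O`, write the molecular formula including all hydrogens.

C5H4FI2NO

Heavy atoms from the SMILES: 5 C, 1 F, 2 I, 1 N, 1 O.
Implicit hydrogens by atom environment:
  3 × C: no H
  2 × I: no H
  1 × C: 2 H
  1 × C: 1 H
  1 × F: no H
  1 × N: no H
  1 × O: 1 H
  Total hydrogens = 4.
Molecular formula: C5H4FI2NO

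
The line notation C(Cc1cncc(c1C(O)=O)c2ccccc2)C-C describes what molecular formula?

C16H17NO2

Heavy atoms from the SMILES: 16 C, 1 N, 2 O.
Implicit hydrogens by atom environment:
  7 × C (aromatic): 1 H each → 7
  4 × C (aromatic): no H
  3 × C: 2 H each → 6
  1 × C: 3 H
  1 × C: no H
  1 × N (aromatic): no H
  1 × O: 1 H
  1 × O: no H
  Total hydrogens = 17.
Molecular formula: C16H17NO2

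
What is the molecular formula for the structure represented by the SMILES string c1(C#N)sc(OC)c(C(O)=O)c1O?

C7H5NO4S

Heavy atoms from the SMILES: 7 C, 1 N, 4 O, 1 S.
Implicit hydrogens by atom environment:
  4 × C (aromatic): no H
  2 × C: no H
  2 × O: 1 H each → 2
  2 × O: no H
  1 × C: 3 H
  1 × N: no H
  1 × S (aromatic): no H
  Total hydrogens = 5.
Molecular formula: C7H5NO4S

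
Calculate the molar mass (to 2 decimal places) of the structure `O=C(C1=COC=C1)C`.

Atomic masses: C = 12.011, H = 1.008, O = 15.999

110.11

Molecular formula: C6H6O2.
M = 6×12.011 + 6×1.008 + 2×15.999 = 110.11 g/mol.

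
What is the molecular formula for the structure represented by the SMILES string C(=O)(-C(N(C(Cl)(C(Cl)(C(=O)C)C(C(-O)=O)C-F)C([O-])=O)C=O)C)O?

C12H13Cl2FNO8-

Heavy atoms from the SMILES: 12 C, 2 Cl, 1 F, 1 N, 8 O.
Implicit hydrogens by atom environment:
  6 × C: no H
  5 × O: no H
  3 × C: 1 H each → 3
  2 × C: 3 H each → 6
  2 × Cl: no H
  2 × O: 1 H each → 2
  1 × C: 2 H
  1 × F: no H
  1 × N: no H
  1 × O (charge -1): no H
  Total hydrogens = 13.
Net charge -1.
Molecular formula: C12H13Cl2FNO8-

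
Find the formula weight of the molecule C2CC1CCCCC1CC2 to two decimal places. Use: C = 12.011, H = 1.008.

138.25

Molecular formula: C10H18.
M = 10×12.011 + 18×1.008 = 138.25 g/mol.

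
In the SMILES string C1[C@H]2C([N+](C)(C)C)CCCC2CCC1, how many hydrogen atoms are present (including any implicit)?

Hydrogens are implicit in SMILES; fill each atom to its normal valence:
  7 × C: 2 H each → 14
  3 × C: 3 H each → 9
  3 × C: 1 H each → 3
  1 × N (charge +1): no H
  Total hydrogens = 26.

26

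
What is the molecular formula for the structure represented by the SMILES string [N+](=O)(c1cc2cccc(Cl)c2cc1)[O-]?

Heavy atoms from the SMILES: 10 C, 1 Cl, 1 N, 2 O.
Implicit hydrogens by atom environment:
  6 × C (aromatic): 1 H each → 6
  4 × C (aromatic): no H
  1 × Cl: no H
  1 × N (charge +1): no H
  1 × O: no H
  1 × O (charge -1): no H
  Total hydrogens = 6.
Molecular formula: C10H6ClNO2

C10H6ClNO2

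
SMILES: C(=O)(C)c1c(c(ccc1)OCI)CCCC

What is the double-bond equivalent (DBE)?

5

Molecular formula from the SMILES: C13H17IO2.
DoU = (2C + 2 + N − H − X)/2 = (2·13 + 2 + 0 − 17 − 1)/2 = 10/2 = 5.
(Structurally: 1 ring(s) + 4 π bond(s) = 5.)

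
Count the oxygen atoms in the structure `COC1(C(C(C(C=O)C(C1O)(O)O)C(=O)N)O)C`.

The symbol for oxygen appears 7 times in the SMILES.

7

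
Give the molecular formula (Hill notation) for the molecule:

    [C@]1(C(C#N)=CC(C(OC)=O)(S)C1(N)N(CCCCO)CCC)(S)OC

C16H27N3O4S2

Heavy atoms from the SMILES: 16 C, 3 N, 4 O, 2 S.
Implicit hydrogens by atom environment:
  6 × C: 2 H each → 12
  6 × C: no H
  3 × C: 3 H each → 9
  3 × O: no H
  2 × N: no H
  2 × S: 1 H each → 2
  1 × C: 1 H
  1 × N: 2 H
  1 × O: 1 H
  Total hydrogens = 27.
Molecular formula: C16H27N3O4S2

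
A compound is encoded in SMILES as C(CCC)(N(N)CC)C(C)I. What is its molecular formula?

Heavy atoms from the SMILES: 8 C, 1 I, 2 N.
Implicit hydrogens by atom environment:
  3 × C: 3 H each → 9
  3 × C: 2 H each → 6
  2 × C: 1 H each → 2
  1 × I: no H
  1 × N: 2 H
  1 × N: no H
  Total hydrogens = 19.
Molecular formula: C8H19IN2

C8H19IN2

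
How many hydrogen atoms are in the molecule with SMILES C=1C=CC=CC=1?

Hydrogens are implicit in SMILES; fill each atom to its normal valence:
  6 × C (aromatic): 1 H each → 6
  Total hydrogens = 6.

6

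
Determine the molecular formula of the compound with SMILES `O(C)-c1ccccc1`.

Heavy atoms from the SMILES: 7 C, 1 O.
Implicit hydrogens by atom environment:
  5 × C (aromatic): 1 H each → 5
  1 × C: 3 H
  1 × C (aromatic): no H
  1 × O: no H
  Total hydrogens = 8.
Molecular formula: C7H8O

C7H8O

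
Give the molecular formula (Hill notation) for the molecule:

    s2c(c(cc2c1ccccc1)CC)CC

Heavy atoms from the SMILES: 14 C, 1 S.
Implicit hydrogens by atom environment:
  6 × C (aromatic): 1 H each → 6
  4 × C (aromatic): no H
  2 × C: 3 H each → 6
  2 × C: 2 H each → 4
  1 × S (aromatic): no H
  Total hydrogens = 16.
Molecular formula: C14H16S

C14H16S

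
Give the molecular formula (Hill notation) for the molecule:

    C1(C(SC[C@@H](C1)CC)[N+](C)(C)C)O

C10H22NOS+

Heavy atoms from the SMILES: 10 C, 1 N, 1 O, 1 S.
Implicit hydrogens by atom environment:
  4 × C: 3 H each → 12
  3 × C: 2 H each → 6
  3 × C: 1 H each → 3
  1 × N (charge +1): no H
  1 × O: 1 H
  1 × S: no H
  Total hydrogens = 22.
Net charge +1.
Molecular formula: C10H22NOS+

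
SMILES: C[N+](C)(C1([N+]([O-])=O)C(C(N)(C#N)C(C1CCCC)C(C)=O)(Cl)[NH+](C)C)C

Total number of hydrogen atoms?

32

Hydrogens are implicit in SMILES; fill each atom to its normal valence:
  7 × C: 3 H each → 21
  5 × C: no H
  3 × C: 2 H each → 6
  2 × C: 1 H each → 2
  2 × N (charge +1): no H
  2 × O: no H
  1 × Cl: no H
  1 × N: 2 H
  1 × N (charge +1): 1 H
  1 × N: no H
  1 × O (charge -1): no H
  Total hydrogens = 32.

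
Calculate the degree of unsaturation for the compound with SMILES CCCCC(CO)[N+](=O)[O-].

1

Molecular formula from the SMILES: C6H13NO3.
DoU = (2C + 2 + N − H − X)/2 = (2·6 + 2 + 1 − 13 − 0)/2 = 2/2 = 1.
(Structurally: 0 ring(s) + 1 π bond(s) = 1.)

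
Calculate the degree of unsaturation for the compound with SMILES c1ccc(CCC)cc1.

Molecular formula from the SMILES: C9H12.
DoU = (2C + 2 + N − H − X)/2 = (2·9 + 2 + 0 − 12 − 0)/2 = 8/2 = 4.
(Structurally: 1 ring(s) + 3 π bond(s) = 4.)

4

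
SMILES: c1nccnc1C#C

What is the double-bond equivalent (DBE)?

6

Molecular formula from the SMILES: C6H4N2.
DoU = (2C + 2 + N − H − X)/2 = (2·6 + 2 + 2 − 4 − 0)/2 = 12/2 = 6.
(Structurally: 1 ring(s) + 5 π bond(s) = 6.)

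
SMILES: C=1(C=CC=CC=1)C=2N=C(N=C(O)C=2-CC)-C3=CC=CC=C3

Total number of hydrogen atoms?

16

Hydrogens are implicit in SMILES; fill each atom to its normal valence:
  10 × C (aromatic): 1 H each → 10
  6 × C (aromatic): no H
  2 × N (aromatic): no H
  1 × C: 3 H
  1 × C: 2 H
  1 × O: 1 H
  Total hydrogens = 16.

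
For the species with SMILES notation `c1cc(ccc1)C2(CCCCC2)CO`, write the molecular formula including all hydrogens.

Heavy atoms from the SMILES: 13 C, 1 O.
Implicit hydrogens by atom environment:
  6 × C: 2 H each → 12
  5 × C (aromatic): 1 H each → 5
  1 × C: no H
  1 × C (aromatic): no H
  1 × O: 1 H
  Total hydrogens = 18.
Molecular formula: C13H18O

C13H18O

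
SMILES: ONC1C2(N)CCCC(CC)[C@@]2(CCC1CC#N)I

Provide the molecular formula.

C14H24IN3O

Heavy atoms from the SMILES: 14 C, 1 I, 3 N, 1 O.
Implicit hydrogens by atom environment:
  7 × C: 2 H each → 14
  3 × C: 1 H each → 3
  3 × C: no H
  1 × C: 3 H
  1 × I: no H
  1 × N: 2 H
  1 × N: 1 H
  1 × N: no H
  1 × O: 1 H
  Total hydrogens = 24.
Molecular formula: C14H24IN3O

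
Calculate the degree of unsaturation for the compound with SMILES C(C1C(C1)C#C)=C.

4

Molecular formula from the SMILES: C7H8.
DoU = (2C + 2 + N − H − X)/2 = (2·7 + 2 + 0 − 8 − 0)/2 = 8/2 = 4.
(Structurally: 1 ring(s) + 3 π bond(s) = 4.)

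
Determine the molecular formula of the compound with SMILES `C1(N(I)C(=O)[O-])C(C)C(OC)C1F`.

C7H10FINO3-

Heavy atoms from the SMILES: 7 C, 1 F, 1 I, 1 N, 3 O.
Implicit hydrogens by atom environment:
  4 × C: 1 H each → 4
  2 × C: 3 H each → 6
  2 × O: no H
  1 × C: no H
  1 × F: no H
  1 × I: no H
  1 × N: no H
  1 × O (charge -1): no H
  Total hydrogens = 10.
Net charge -1.
Molecular formula: C7H10FINO3-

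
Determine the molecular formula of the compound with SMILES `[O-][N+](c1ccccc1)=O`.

Heavy atoms from the SMILES: 6 C, 1 N, 2 O.
Implicit hydrogens by atom environment:
  5 × C (aromatic): 1 H each → 5
  1 × C (aromatic): no H
  1 × N (charge +1): no H
  1 × O: no H
  1 × O (charge -1): no H
  Total hydrogens = 5.
Molecular formula: C6H5NO2

C6H5NO2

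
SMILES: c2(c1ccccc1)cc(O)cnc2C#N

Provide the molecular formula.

C12H8N2O

Heavy atoms from the SMILES: 12 C, 2 N, 1 O.
Implicit hydrogens by atom environment:
  7 × C (aromatic): 1 H each → 7
  4 × C (aromatic): no H
  1 × C: no H
  1 × N (aromatic): no H
  1 × N: no H
  1 × O: 1 H
  Total hydrogens = 8.
Molecular formula: C12H8N2O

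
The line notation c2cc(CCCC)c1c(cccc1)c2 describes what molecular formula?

C14H16

Heavy atoms from the SMILES: 14 C.
Implicit hydrogens by atom environment:
  7 × C (aromatic): 1 H each → 7
  3 × C: 2 H each → 6
  3 × C (aromatic): no H
  1 × C: 3 H
  Total hydrogens = 16.
Molecular formula: C14H16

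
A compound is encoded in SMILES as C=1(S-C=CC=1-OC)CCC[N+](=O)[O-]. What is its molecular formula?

C8H11NO3S

Heavy atoms from the SMILES: 8 C, 1 N, 3 O, 1 S.
Implicit hydrogens by atom environment:
  3 × C: 2 H each → 6
  2 × C (aromatic): 1 H each → 2
  2 × C (aromatic): no H
  2 × O: no H
  1 × C: 3 H
  1 × N (charge +1): no H
  1 × O (charge -1): no H
  1 × S (aromatic): no H
  Total hydrogens = 11.
Molecular formula: C8H11NO3S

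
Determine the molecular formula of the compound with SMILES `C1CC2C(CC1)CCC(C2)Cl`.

C10H17Cl

Heavy atoms from the SMILES: 10 C, 1 Cl.
Implicit hydrogens by atom environment:
  7 × C: 2 H each → 14
  3 × C: 1 H each → 3
  1 × Cl: no H
  Total hydrogens = 17.
Molecular formula: C10H17Cl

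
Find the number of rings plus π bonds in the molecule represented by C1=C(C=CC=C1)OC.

Molecular formula from the SMILES: C7H8O.
DoU = (2C + 2 + N − H − X)/2 = (2·7 + 2 + 0 − 8 − 0)/2 = 8/2 = 4.
(Structurally: 1 ring(s) + 3 π bond(s) = 4.)

4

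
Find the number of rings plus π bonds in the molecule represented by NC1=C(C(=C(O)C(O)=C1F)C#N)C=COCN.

7

Molecular formula from the SMILES: C10H10FN3O3.
DoU = (2C + 2 + N − H − X)/2 = (2·10 + 2 + 3 − 10 − 1)/2 = 14/2 = 7.
(Structurally: 1 ring(s) + 6 π bond(s) = 7.)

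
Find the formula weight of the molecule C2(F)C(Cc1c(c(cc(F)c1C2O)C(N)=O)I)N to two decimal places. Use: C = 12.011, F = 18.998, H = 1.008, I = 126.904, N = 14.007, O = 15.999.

Molecular formula: C11H11F2IN2O2.
M = 11×12.011 + 2×18.998 + 11×1.008 + 1×126.904 + 2×14.007 + 2×15.999 = 368.12 g/mol.

368.12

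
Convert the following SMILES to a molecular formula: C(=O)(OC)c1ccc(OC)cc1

C9H10O3

Heavy atoms from the SMILES: 9 C, 3 O.
Implicit hydrogens by atom environment:
  4 × C (aromatic): 1 H each → 4
  3 × O: no H
  2 × C: 3 H each → 6
  2 × C (aromatic): no H
  1 × C: no H
  Total hydrogens = 10.
Molecular formula: C9H10O3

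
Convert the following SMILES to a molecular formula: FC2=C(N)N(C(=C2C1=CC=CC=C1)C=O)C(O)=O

Heavy atoms from the SMILES: 12 C, 1 F, 2 N, 3 O.
Implicit hydrogens by atom environment:
  5 × C (aromatic): 1 H each → 5
  5 × C (aromatic): no H
  2 × O: no H
  1 × C: 1 H
  1 × C: no H
  1 × F: no H
  1 × N: 2 H
  1 × N (aromatic): no H
  1 × O: 1 H
  Total hydrogens = 9.
Molecular formula: C12H9FN2O3

C12H9FN2O3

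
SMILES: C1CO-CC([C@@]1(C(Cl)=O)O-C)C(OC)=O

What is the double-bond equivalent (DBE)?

3

Molecular formula from the SMILES: C9H13ClO5.
DoU = (2C + 2 + N − H − X)/2 = (2·9 + 2 + 0 − 13 − 1)/2 = 6/2 = 3.
(Structurally: 1 ring(s) + 2 π bond(s) = 3.)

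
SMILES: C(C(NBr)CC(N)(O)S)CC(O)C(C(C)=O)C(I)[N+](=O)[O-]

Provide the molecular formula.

C10H19BrIN3O5S

Heavy atoms from the SMILES: 1 Br, 10 C, 1 I, 3 N, 5 O, 1 S.
Implicit hydrogens by atom environment:
  4 × C: 1 H each → 4
  3 × C: 2 H each → 6
  2 × C: no H
  2 × O: 1 H each → 2
  2 × O: no H
  1 × Br: no H
  1 × C: 3 H
  1 × I: no H
  1 × N: 2 H
  1 × N: 1 H
  1 × N (charge +1): no H
  1 × O (charge -1): no H
  1 × S: 1 H
  Total hydrogens = 19.
Molecular formula: C10H19BrIN3O5S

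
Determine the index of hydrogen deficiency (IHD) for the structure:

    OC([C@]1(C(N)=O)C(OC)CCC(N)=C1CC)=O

4

Molecular formula from the SMILES: C11H18N2O4.
DoU = (2C + 2 + N − H − X)/2 = (2·11 + 2 + 2 − 18 − 0)/2 = 8/2 = 4.
(Structurally: 1 ring(s) + 3 π bond(s) = 4.)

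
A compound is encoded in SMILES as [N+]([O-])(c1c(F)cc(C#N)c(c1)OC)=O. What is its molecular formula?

Heavy atoms from the SMILES: 8 C, 1 F, 2 N, 3 O.
Implicit hydrogens by atom environment:
  4 × C (aromatic): no H
  2 × C (aromatic): 1 H each → 2
  2 × O: no H
  1 × C: 3 H
  1 × C: no H
  1 × F: no H
  1 × N (charge +1): no H
  1 × N: no H
  1 × O (charge -1): no H
  Total hydrogens = 5.
Molecular formula: C8H5FN2O3

C8H5FN2O3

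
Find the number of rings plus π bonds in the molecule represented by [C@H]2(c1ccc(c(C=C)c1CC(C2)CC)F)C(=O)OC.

Molecular formula from the SMILES: C16H19FO2.
DoU = (2C + 2 + N − H − X)/2 = (2·16 + 2 + 0 − 19 − 1)/2 = 14/2 = 7.
(Structurally: 2 ring(s) + 5 π bond(s) = 7.)

7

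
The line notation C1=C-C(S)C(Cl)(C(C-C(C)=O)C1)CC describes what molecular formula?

Heavy atoms from the SMILES: 11 C, 1 Cl, 1 O, 1 S.
Implicit hydrogens by atom environment:
  4 × C: 1 H each → 4
  3 × C: 2 H each → 6
  2 × C: 3 H each → 6
  2 × C: no H
  1 × Cl: no H
  1 × O: no H
  1 × S: 1 H
  Total hydrogens = 17.
Molecular formula: C11H17ClOS

C11H17ClOS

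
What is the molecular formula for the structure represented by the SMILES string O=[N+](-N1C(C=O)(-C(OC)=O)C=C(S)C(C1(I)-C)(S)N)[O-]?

C9H12IN3O5S2

Heavy atoms from the SMILES: 9 C, 1 I, 3 N, 5 O, 2 S.
Implicit hydrogens by atom environment:
  5 × C: no H
  4 × O: no H
  2 × C: 3 H each → 6
  2 × C: 1 H each → 2
  2 × S: 1 H each → 2
  1 × I: no H
  1 × N: 2 H
  1 × N: no H
  1 × N (charge +1): no H
  1 × O (charge -1): no H
  Total hydrogens = 12.
Molecular formula: C9H12IN3O5S2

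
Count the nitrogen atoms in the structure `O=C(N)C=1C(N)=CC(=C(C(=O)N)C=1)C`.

The symbol for nitrogen appears 3 times in the SMILES.

3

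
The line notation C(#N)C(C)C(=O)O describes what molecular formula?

C4H5NO2

Heavy atoms from the SMILES: 4 C, 1 N, 2 O.
Implicit hydrogens by atom environment:
  2 × C: no H
  1 × C: 3 H
  1 × C: 1 H
  1 × N: no H
  1 × O: 1 H
  1 × O: no H
  Total hydrogens = 5.
Molecular formula: C4H5NO2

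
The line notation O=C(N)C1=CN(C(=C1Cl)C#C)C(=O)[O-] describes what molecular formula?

Heavy atoms from the SMILES: 8 C, 1 Cl, 2 N, 3 O.
Implicit hydrogens by atom environment:
  3 × C (aromatic): no H
  3 × C: no H
  2 × O: no H
  1 × C (aromatic): 1 H
  1 × C: 1 H
  1 × Cl: no H
  1 × N: 2 H
  1 × N (aromatic): no H
  1 × O (charge -1): no H
  Total hydrogens = 4.
Net charge -1.
Molecular formula: C8H4ClN2O3-

C8H4ClN2O3-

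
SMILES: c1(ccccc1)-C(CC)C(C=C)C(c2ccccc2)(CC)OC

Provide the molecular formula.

C22H28O

Heavy atoms from the SMILES: 22 C, 1 O.
Implicit hydrogens by atom environment:
  10 × C (aromatic): 1 H each → 10
  3 × C: 3 H each → 9
  3 × C: 2 H each → 6
  3 × C: 1 H each → 3
  2 × C (aromatic): no H
  1 × C: no H
  1 × O: no H
  Total hydrogens = 28.
Molecular formula: C22H28O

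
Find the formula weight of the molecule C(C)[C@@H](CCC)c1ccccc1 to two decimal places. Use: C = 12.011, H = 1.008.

Molecular formula: C12H18.
M = 12×12.011 + 18×1.008 = 162.28 g/mol.

162.28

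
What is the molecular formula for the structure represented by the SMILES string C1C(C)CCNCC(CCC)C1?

Heavy atoms from the SMILES: 11 C, 1 N.
Implicit hydrogens by atom environment:
  7 × C: 2 H each → 14
  2 × C: 3 H each → 6
  2 × C: 1 H each → 2
  1 × N: 1 H
  Total hydrogens = 23.
Molecular formula: C11H23N

C11H23N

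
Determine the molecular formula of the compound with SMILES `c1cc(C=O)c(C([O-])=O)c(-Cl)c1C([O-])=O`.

[C9H3ClO5]2-

Heavy atoms from the SMILES: 9 C, 1 Cl, 5 O.
Implicit hydrogens by atom environment:
  4 × C (aromatic): no H
  3 × O: no H
  2 × C (aromatic): 1 H each → 2
  2 × C: no H
  2 × O (charge -1): no H
  1 × C: 1 H
  1 × Cl: no H
  Total hydrogens = 3.
Net charge -2.
Molecular formula: [C9H3ClO5]2-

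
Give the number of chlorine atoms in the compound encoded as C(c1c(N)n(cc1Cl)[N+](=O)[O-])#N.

1

The symbol for chlorine appears 1 time in the SMILES.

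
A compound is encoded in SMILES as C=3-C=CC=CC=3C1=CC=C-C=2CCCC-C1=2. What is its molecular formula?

C16H16

Heavy atoms from the SMILES: 16 C.
Implicit hydrogens by atom environment:
  8 × C (aromatic): 1 H each → 8
  4 × C: 2 H each → 8
  4 × C (aromatic): no H
  Total hydrogens = 16.
Molecular formula: C16H16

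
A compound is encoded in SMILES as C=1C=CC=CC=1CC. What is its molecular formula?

C8H10

Heavy atoms from the SMILES: 8 C.
Implicit hydrogens by atom environment:
  5 × C (aromatic): 1 H each → 5
  1 × C: 3 H
  1 × C: 2 H
  1 × C (aromatic): no H
  Total hydrogens = 10.
Molecular formula: C8H10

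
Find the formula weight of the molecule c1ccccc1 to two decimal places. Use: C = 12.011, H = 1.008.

Molecular formula: C6H6.
M = 6×12.011 + 6×1.008 = 78.11 g/mol.

78.11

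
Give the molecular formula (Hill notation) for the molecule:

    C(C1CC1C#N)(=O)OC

Heavy atoms from the SMILES: 6 C, 1 N, 2 O.
Implicit hydrogens by atom environment:
  2 × C: 1 H each → 2
  2 × C: no H
  2 × O: no H
  1 × C: 3 H
  1 × C: 2 H
  1 × N: no H
  Total hydrogens = 7.
Molecular formula: C6H7NO2

C6H7NO2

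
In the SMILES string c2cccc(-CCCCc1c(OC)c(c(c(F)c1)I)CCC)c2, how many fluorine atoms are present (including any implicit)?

The symbol for fluorine appears 1 time in the SMILES.

1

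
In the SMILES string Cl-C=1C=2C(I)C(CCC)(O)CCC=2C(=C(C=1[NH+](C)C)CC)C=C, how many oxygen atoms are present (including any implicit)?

1

The symbol for oxygen appears 1 time in the SMILES.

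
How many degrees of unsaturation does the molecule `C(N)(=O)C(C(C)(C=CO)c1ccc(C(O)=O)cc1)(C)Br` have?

7

Molecular formula from the SMILES: C14H16BrNO4.
DoU = (2C + 2 + N − H − X)/2 = (2·14 + 2 + 1 − 16 − 1)/2 = 14/2 = 7.
(Structurally: 1 ring(s) + 6 π bond(s) = 7.)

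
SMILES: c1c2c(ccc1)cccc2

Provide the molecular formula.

Heavy atoms from the SMILES: 10 C.
Implicit hydrogens by atom environment:
  8 × C (aromatic): 1 H each → 8
  2 × C (aromatic): no H
  Total hydrogens = 8.
Molecular formula: C10H8

C10H8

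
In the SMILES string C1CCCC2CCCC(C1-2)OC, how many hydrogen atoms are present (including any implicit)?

20

Hydrogens are implicit in SMILES; fill each atom to its normal valence:
  7 × C: 2 H each → 14
  3 × C: 1 H each → 3
  1 × C: 3 H
  1 × O: no H
  Total hydrogens = 20.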